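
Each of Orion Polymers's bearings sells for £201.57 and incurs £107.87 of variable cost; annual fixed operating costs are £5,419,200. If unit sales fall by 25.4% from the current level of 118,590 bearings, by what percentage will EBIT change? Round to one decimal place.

At 118,590 units, contribution = 118,590 × £93.70 = £11,111,883.00.
Operating income = contribution − fixed costs = £11,111,883.00 − £5,419,200 = £5,692,683.00.
Degree of operating leverage = £11,111,883.00 / £5,692,683.00 = 1.9520.
Operating income changes by 1.9520 × -25.4% = -49.6%.

-49.6%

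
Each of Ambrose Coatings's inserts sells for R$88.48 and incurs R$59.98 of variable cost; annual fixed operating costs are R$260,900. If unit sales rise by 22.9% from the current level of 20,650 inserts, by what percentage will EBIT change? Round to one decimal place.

+41.1%

Contribution at this volume is 20,650 × R$28.50 = R$588,525.00.
Operating income = contribution − fixed costs = R$588,525.00 − R$260,900 = R$327,625.00.
So DOL = total CM / EBIT = R$588,525.00 / R$327,625.00 = 1.7963.
Operating income changes by 1.7963 × +22.9% = +41.1%.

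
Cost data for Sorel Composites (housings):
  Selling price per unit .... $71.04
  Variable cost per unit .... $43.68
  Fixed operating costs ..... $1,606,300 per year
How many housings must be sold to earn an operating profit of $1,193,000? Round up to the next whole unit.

102,314 housings

Unit CM = price − variable cost = $71.04 − $43.68 = $27.36.
Need Q such that Q × $27.36 − $1,606,300 = $1,193,000, i.e. Q = $2,799,300 / $27.36 = 102,313.60 → 102,314.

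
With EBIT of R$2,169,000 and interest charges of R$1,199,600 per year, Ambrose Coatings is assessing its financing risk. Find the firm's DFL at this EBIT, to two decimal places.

2.24

Annual interest charges come to R$1,199,600.00.
DFL = EBIT ÷ (EBIT − I) = R$2,169,000 ÷ (R$2,169,000 − R$1,199,600.00) = R$2,169,000 ÷ R$969,400.00 = 2.2375.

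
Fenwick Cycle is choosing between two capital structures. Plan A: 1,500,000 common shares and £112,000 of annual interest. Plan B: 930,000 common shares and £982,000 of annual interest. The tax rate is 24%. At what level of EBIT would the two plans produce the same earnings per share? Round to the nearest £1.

£2,401,474

At indifference, (EBIT − 112,000)(1 − t)/1,500,000 = (EBIT − 982,000)(1 − t)/930,000.
Cancelling (1 − t) and cross-multiplying: 930,000·(EBIT − 112,000) = 1,500,000·(EBIT − 982,000).
Solving, EBIT = (982,000·1,500,000 − 112,000·930,000) / (1,500,000 − 930,000) = 1,368,840,000,000 / 570,000 = 2,401,473.68.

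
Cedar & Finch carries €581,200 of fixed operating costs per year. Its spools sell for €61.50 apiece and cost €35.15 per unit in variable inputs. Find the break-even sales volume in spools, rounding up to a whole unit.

22,057 spools

Contribution margin per unit = €61.50 − €35.15 = €26.35.
Break-even Q = €581,200 / €26.35 = 22,056.93 → 22,057 spools.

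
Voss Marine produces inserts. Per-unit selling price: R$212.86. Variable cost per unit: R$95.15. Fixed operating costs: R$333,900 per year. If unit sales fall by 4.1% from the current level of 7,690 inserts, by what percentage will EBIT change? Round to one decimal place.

Contribution at this volume is 7,690 × R$117.71 = R$905,189.90.
EBIT = R$905,189.90 − R$333,900 = R$571,289.90.
Degree of operating leverage = R$905,189.90 / R$571,289.90 = 1.5845.
%ΔEBIT = DOL × %ΔSales = 1.5845 × -4.1% = -6.5%.

-6.5%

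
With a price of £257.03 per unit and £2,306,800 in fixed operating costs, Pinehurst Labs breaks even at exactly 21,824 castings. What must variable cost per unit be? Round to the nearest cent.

£151.33

Contribution per unit must be FC / Q = £2,306,800 / 21,824 = £105.7001.
Hence VC = price − CM = £257.03 − £105.7001 = £151.33.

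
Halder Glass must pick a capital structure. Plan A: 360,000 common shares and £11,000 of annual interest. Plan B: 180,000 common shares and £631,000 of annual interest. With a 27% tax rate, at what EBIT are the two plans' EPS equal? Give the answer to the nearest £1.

£1,251,000

At indifference, (EBIT − 11,000)(1 − t)/360,000 = (EBIT − 631,000)(1 − t)/180,000.
The (1 − t) factor cancels: (EBIT − 11,000) × 180,000 = (EBIT − 631,000) × 360,000.
Solving, EBIT = (631,000·360,000 − 11,000·180,000) / (360,000 − 180,000) = 225,180,000,000 / 180,000 = 1,251,000.00.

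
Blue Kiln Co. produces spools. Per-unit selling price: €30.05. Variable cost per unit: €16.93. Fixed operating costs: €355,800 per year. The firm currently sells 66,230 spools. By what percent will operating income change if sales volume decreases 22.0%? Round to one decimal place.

-37.3%

Contribution at this volume is 66,230 × €13.12 = €868,937.60.
EBIT = €868,937.60 − €355,800 = €513,137.60.
DOL = contribution ÷ EBIT = €868,937.60 ÷ €513,137.60 = 1.6934.
%ΔEBIT = DOL × %ΔSales = 1.6934 × -22.0% = -37.3%.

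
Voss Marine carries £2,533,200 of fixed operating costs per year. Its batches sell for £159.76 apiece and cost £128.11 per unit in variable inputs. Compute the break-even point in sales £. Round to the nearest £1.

£12,786,857

CM per unit = £159.76 − £128.11 = £31.65; CM ratio = £31.65 / £159.76 = 0.1981.
Break-even revenue = fixed costs × price ÷ CM = £2,533,200 × £159.76 ÷ £31.65 = £12,786,857.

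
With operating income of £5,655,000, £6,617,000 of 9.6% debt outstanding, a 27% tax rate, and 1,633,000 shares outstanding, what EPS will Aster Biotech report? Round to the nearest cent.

£2.24

Pre-tax income = £5,655,000 − £635,232.00 = £5,019,768.00.
After tax at 27%: net income = £5,019,768.00 × 0.73 = £3,664,430.64.
EPS = £3,664,430.64 ÷ 1,633,000 = £2.24.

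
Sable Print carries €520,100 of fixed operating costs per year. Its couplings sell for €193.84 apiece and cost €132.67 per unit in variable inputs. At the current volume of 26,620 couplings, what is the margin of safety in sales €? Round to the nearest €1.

€3,511,890

Contribution margin per unit = €193.84 − €132.67 = €61.17. Break-even units = €520,100 ÷ €61.17 = 8,502.53; break-even revenue = 8,502.53 × €193.84 = €1,648,131.18.
Actual sales revenue = 26,620 × €193.84 = €5,160,020.80.
Margin of safety = €5,160,020.80 − €1,648,131.18 = €3,511,890.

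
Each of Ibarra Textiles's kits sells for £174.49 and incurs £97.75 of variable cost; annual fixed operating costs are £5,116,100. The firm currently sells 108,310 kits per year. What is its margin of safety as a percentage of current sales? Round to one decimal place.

38.4%

Each unit contributes £174.49 − £97.75 = £76.74. Break-even units = £5,116,100 ÷ £76.74 = 66,667.97; break-even revenue = 66,667.97 × £174.49 = £11,632,894.04.
Actual sales revenue = 108,310 × £174.49 = £18,899,011.90.
Margin of safety = (£18,899,011.90 − £11,632,894.04) ÷ £18,899,011.90 = 38.4%.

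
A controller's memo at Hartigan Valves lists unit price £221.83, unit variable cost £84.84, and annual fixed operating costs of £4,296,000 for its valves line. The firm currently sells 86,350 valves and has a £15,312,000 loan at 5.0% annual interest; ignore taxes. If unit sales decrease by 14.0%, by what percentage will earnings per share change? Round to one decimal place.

-24.5%

At 86,350 units, contribution = 86,350 × £136.99 = £11,829,086.50.
Subtracting fixed costs: EBIT = £11,829,086.50 − £4,296,000 = £7,533,086.50.
After interest of £765,600.00, pre-tax earnings = £6,767,486.50.
DCL = total CM / (EBIT − I) = £11,829,086.50 / £6,767,486.50 = 1.7479.
%ΔEPS = DCL × %ΔSales = 1.7479 × -14.0% = -24.5%.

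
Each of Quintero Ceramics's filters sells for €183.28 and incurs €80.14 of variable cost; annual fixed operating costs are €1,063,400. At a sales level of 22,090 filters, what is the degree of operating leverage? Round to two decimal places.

1.88

At 22,090 units, contribution = 22,090 × €103.14 = €2,278,362.60.
EBIT = €2,278,362.60 − €1,063,400 = €1,214,962.60.
So DOL = total CM / EBIT = €2,278,362.60 / €1,214,962.60 = 1.8753.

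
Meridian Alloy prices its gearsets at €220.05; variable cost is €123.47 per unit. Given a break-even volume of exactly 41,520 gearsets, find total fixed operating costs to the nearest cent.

€4,010,001.60

Contribution margin per unit = €220.05 − €123.47 = €96.58.
Fixed costs = break-even units × CM = 41,520 × €96.58 = €4,010,001.60.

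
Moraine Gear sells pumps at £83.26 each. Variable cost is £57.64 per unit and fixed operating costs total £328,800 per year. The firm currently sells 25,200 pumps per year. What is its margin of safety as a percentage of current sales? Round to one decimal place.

49.1%

Each unit contributes £83.26 − £57.64 = £25.62. Break-even units = £328,800 ÷ £25.62 = 12,833.72; break-even revenue = 12,833.72 × £83.26 = £1,068,535.83.
Actual sales revenue = 25,200 × £83.26 = £2,098,152.00.
Margin of safety = (£2,098,152.00 − £1,068,535.83) ÷ £2,098,152.00 = 49.1%.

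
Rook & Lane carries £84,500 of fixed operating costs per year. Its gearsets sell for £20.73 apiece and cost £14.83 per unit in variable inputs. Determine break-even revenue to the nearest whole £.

£296,896

CM per unit = £20.73 − £14.83 = £5.90; CM ratio = £5.90 / £20.73 = 0.2846.
Break-even sales = FC ÷ CM ratio = £84,500 × £20.73 / £5.90 = £296,896.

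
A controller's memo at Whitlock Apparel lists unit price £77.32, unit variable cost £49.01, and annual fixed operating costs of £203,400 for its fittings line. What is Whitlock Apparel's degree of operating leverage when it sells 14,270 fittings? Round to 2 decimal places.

2.01

At 14,270 units, contribution = 14,270 × £28.31 = £403,983.70.
Operating income = contribution − fixed costs = £403,983.70 − £203,400 = £200,583.70.
Degree of operating leverage = £403,983.70 / £200,583.70 = 2.0140.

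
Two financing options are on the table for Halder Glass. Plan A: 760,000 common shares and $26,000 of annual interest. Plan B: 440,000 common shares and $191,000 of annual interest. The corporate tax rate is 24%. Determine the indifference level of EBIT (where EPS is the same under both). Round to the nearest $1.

$417,875

Set EPS_A = EPS_B: (EBIT − $26,000)(1 − 0.24) ÷ 760,000 = (EBIT − $191,000)(1 − 0.24) ÷ 440,000.
Cancelling (1 − t) and cross-multiplying: 440,000·(EBIT − 26,000) = 760,000·(EBIT − 191,000).
Solving, EBIT = (191,000·760,000 − 26,000·440,000) / (760,000 − 440,000) = 133,720,000,000 / 320,000 = 417,875.00.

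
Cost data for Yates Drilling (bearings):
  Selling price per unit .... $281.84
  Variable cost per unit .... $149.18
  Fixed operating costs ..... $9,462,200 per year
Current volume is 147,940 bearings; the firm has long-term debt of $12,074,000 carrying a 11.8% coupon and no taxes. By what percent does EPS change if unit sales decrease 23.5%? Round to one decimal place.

-52.8%

Total contribution margin = 147,940 × $132.66 = $19,625,720.40.
Operating income = contribution − fixed costs = $19,625,720.40 − $9,462,200 = $10,163,520.40.
Interest = $1,424,732.00, so EBIT − I = $8,738,788.40.
DCL = total CM / (EBIT − I) = $19,625,720.40 / $8,738,788.40 = 2.2458.
%ΔEPS = DCL × %ΔSales = 2.2458 × -23.5% = -52.8%.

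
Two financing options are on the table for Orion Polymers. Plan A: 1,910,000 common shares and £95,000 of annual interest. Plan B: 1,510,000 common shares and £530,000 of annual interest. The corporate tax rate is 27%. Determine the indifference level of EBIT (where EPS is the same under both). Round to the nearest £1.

Set EPS_A = EPS_B: (EBIT − £95,000)(1 − 0.27) ÷ 1,910,000 = (EBIT − £530,000)(1 − 0.27) ÷ 1,510,000.
Cancelling (1 − t) and cross-multiplying: 1,510,000·(EBIT − 95,000) = 1,910,000·(EBIT − 530,000).
Solving, EBIT = (530,000·1,910,000 − 95,000·1,510,000) / (1,910,000 − 1,510,000) = 868,850,000,000 / 400,000 = 2,172,125.00.

£2,172,125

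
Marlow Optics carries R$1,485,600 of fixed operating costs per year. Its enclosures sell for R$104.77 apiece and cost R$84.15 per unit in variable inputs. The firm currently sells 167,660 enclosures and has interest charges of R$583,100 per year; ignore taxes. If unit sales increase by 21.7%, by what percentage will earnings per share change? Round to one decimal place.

At 167,660 units, contribution = 167,660 × R$20.62 = R$3,457,149.20.
EBIT = R$3,457,149.20 − R$1,485,600 = R$1,971,549.20.
After interest of R$583,100.00, pre-tax earnings = R$1,388,449.20.
Degree of combined leverage = contribution ÷ (EBIT − I) = R$3,457,149.20 ÷ R$1,388,449.20 = 2.4899.
EPS therefore changes by 2.4899 × (+21.7%) = +54.0%.

+54.0%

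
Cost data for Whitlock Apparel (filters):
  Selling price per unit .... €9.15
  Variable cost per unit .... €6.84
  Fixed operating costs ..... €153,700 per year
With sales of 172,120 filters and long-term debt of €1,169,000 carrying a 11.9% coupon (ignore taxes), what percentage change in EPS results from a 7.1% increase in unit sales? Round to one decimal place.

+26.9%

At 172,120 units, contribution = 172,120 × €2.31 = €397,597.20.
Operating income = contribution − fixed costs = €397,597.20 − €153,700 = €243,897.20.
Interest = €139,111.00, so EBIT − I = €104,786.20.
DCL = total CM / (EBIT − I) = €397,597.20 / €104,786.20 = 3.7944.
%ΔEPS = DCL × %ΔSales = 3.7944 × +7.1% = +26.9%.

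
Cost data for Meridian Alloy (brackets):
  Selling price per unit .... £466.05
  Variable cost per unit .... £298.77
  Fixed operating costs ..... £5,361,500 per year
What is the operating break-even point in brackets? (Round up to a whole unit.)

Contribution margin per unit = £466.05 − £298.77 = £167.28.
Break-even volume = fixed costs ÷ CM per unit = £5,361,500 ÷ £167.28 = 32,051.05, so 32,052 brackets.

32,052 brackets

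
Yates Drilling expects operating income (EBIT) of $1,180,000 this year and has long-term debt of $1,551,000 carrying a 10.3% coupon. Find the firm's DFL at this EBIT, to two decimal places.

1.16

Annual interest charges come to $159,753.00.
DFL = EBIT ÷ (EBIT − I) = $1,180,000 ÷ ($1,180,000 − $159,753.00) = $1,180,000 ÷ $1,020,247.00 = 1.1566.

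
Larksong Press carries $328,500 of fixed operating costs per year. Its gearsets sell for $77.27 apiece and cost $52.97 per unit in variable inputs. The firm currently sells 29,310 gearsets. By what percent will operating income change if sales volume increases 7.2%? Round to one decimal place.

Total contribution margin = 29,310 × $24.30 = $712,233.00.
Subtracting fixed costs: EBIT = $712,233.00 − $328,500 = $383,733.00.
Degree of operating leverage = $712,233.00 / $383,733.00 = 1.8561.
So EBIT moves 1.8561 × (+7.2%) = +13.4%.

+13.4%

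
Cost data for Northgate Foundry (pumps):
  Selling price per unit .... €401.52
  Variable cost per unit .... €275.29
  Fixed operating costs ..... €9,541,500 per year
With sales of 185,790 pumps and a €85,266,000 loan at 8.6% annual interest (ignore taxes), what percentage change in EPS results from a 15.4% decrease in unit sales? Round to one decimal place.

Total contribution margin = 185,790 × €126.23 = €23,452,271.70.
Subtracting fixed costs: EBIT = €23,452,271.70 − €9,541,500 = €13,910,771.70.
After interest of €7,332,876.00, pre-tax earnings = €6,577,895.70.
DCL = total CM / (EBIT − I) = €23,452,271.70 / €6,577,895.70 = 3.5653.
EPS therefore changes by 3.5653 × (-15.4%) = -54.9%.

-54.9%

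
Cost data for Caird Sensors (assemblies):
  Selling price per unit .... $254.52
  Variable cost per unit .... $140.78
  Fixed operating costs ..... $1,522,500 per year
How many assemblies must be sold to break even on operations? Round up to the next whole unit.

13,386 assemblies

Unit CM = price − variable cost = $254.52 − $140.78 = $113.74.
Units to break even: $1,522,500 ÷ $113.74 = 13,385.79, rounded up to 13,386.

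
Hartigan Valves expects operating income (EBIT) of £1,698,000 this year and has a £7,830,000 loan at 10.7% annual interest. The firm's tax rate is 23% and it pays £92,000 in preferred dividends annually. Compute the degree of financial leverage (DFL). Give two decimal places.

2.29

Annual interest charges come to £837,810.00.
Pre-tax preferred-dividend burden = £92,000 ÷ (1 − 0.23) = £119,480.52.
DFL = EBIT ÷ [EBIT − I − D_p/(1−t)] = £1,698,000 ÷ [£1,698,000 − £837,810.00 − £119,480.52] = £1,698,000 ÷ £740,709.48 = 2.2924.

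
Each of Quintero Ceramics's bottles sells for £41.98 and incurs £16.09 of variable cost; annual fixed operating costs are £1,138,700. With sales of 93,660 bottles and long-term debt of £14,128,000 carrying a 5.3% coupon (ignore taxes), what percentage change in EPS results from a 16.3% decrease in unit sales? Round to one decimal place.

Total contribution margin = 93,660 × £25.89 = £2,424,857.40.
Operating income = contribution − fixed costs = £2,424,857.40 − £1,138,700 = £1,286,157.40.
After interest of £748,784.00, pre-tax earnings = £537,373.40.
DCL = total CM / (EBIT − I) = £2,424,857.40 / £537,373.40 = 4.5124.
EPS therefore changes by 4.5124 × (-16.3%) = -73.6%.

-73.6%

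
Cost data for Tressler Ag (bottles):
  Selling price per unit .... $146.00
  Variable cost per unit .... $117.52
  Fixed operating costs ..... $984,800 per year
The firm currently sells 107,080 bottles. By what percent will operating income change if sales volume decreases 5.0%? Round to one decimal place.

-7.4%

At 107,080 units, contribution = 107,080 × $28.48 = $3,049,638.40.
EBIT = $3,049,638.40 − $984,800 = $2,064,838.40.
Degree of operating leverage = $3,049,638.40 / $2,064,838.40 = 1.4769.
%ΔEBIT = DOL × %ΔSales = 1.4769 × -5.0% = -7.4%.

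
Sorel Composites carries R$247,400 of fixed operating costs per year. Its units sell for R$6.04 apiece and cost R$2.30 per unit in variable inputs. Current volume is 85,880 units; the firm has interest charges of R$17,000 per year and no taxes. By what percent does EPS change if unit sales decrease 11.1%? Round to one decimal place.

-62.8%

Contribution at this volume is 85,880 × R$3.74 = R$321,191.20.
Operating income = contribution − fixed costs = R$321,191.20 − R$247,400 = R$73,791.20.
After interest of R$17,000.00, pre-tax earnings = R$56,791.20.
DCL = total CM / (EBIT − I) = R$321,191.20 / R$56,791.20 = 5.6557.
%ΔEPS = DCL × %ΔSales = 5.6557 × -11.1% = -62.8%.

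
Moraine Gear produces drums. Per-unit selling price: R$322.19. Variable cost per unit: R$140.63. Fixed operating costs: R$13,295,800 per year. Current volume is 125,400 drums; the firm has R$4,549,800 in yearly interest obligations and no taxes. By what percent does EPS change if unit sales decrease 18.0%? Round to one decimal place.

At 125,400 units, contribution = 125,400 × R$181.56 = R$22,767,624.00.
Operating income = contribution − fixed costs = R$22,767,624.00 − R$13,295,800 = R$9,471,824.00.
Interest = R$4,549,800.00, so EBIT − I = R$4,922,024.00.
Degree of combined leverage = contribution ÷ (EBIT − I) = R$22,767,624.00 ÷ R$4,922,024.00 = 4.6257.
EPS therefore changes by 4.6257 × (-18.0%) = -83.3%.

-83.3%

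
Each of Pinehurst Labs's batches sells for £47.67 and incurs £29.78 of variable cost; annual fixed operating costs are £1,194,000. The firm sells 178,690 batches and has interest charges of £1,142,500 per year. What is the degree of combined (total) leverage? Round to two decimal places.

3.72

At 178,690 units, contribution = 178,690 × £17.89 = £3,196,764.10.
EBIT = £3,196,764.10 − £1,194,000 = £2,002,764.10. Interest = £1,142,500.00, so EBIT − I = £860,264.10.
DCL = contribution ÷ (EBIT − I) = £3,196,764.10 ÷ £860,264.10 = 3.7160.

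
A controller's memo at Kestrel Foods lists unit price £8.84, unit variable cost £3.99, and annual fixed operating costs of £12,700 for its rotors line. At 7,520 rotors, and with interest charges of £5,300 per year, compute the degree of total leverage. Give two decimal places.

1.97

Total contribution margin = 7,520 × £4.85 = £36,472.00.
Subtracting fixed costs: EBIT = £36,472.00 − £12,700 = £23,772.00. Interest = £5,300.00, so EBIT − I = £18,472.00.
DCL = contribution ÷ (EBIT − I) = £36,472.00 ÷ £18,472.00 = 1.9744.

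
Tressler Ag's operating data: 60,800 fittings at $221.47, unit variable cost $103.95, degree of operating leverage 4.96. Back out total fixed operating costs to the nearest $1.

$5,704,648

Total contribution margin = 60,800 × $117.52 = $7,145,216.00.
DOL = contribution / EBIT, so EBIT = $7,145,216.00 / 4.96 = $1,440,567.74.
Fixed costs = CM − EBIT = $7,145,216.00 − $1,440,567.74 = $5,704,648.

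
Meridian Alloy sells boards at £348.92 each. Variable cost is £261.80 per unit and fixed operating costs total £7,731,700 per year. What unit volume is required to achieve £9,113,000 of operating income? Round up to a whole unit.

Each unit contributes £348.92 − £261.80 = £87.12.
Units = (FC + target) / CM = (£7,731,700 + £9,113,000) / £87.12 = 193,350.55, so 193,351 boards.

193,351 boards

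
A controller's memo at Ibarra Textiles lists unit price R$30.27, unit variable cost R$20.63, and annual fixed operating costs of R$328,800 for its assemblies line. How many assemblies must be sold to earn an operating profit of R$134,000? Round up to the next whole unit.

Each unit contributes R$30.27 − R$20.63 = R$9.64.
Required volume = (fixed costs + target profit) ÷ CM = (R$328,800 + R$134,000) ÷ R$9.64 = 48,008.30, so 48,009 assemblies.

48,009 assemblies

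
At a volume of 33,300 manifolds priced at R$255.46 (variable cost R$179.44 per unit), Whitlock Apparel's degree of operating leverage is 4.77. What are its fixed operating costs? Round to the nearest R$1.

Total contribution margin = 33,300 × R$76.02 = R$2,531,466.00.
DOL = contribution / EBIT, so EBIT = R$2,531,466.00 / 4.77 = R$530,705.66.
Fixed costs = CM − EBIT = R$2,531,466.00 − R$530,705.66 = R$2,000,760.

R$2,000,760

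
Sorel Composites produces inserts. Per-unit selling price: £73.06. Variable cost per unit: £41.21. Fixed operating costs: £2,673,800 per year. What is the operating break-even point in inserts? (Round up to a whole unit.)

83,950 inserts

Each unit contributes £73.06 − £41.21 = £31.85.
Break-even Q = £2,673,800 / £31.85 = 83,949.76 → 83,950 inserts.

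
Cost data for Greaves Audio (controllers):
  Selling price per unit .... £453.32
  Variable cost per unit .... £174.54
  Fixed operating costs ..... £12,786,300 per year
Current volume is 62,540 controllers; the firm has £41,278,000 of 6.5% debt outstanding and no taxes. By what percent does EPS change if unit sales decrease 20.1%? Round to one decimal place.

-178.3%

Total contribution margin = 62,540 × £278.78 = £17,434,901.20.
Operating income = contribution − fixed costs = £17,434,901.20 − £12,786,300 = £4,648,601.20.
Interest = £2,683,070.00, so EBIT − I = £1,965,531.20.
Degree of combined leverage = contribution ÷ (EBIT − I) = £17,434,901.20 ÷ £1,965,531.20 = 8.8703.
%ΔEPS = DCL × %ΔSales = 8.8703 × -20.1% = -178.3%.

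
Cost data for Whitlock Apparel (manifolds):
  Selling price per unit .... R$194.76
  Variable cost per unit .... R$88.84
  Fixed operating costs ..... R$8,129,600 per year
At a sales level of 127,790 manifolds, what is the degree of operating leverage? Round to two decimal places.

Contribution at this volume is 127,790 × R$105.92 = R$13,535,516.80.
Operating income = contribution − fixed costs = R$13,535,516.80 − R$8,129,600 = R$5,405,916.80.
So DOL = total CM / EBIT = R$13,535,516.80 / R$5,405,916.80 = 2.5038.

2.50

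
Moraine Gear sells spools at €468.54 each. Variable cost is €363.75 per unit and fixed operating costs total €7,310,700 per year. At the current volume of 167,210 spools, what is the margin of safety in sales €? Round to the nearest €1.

Unit CM = price − variable cost = €468.54 − €363.75 = €104.79. Break-even units = €7,310,700 ÷ €104.79 = 69,765.24; break-even revenue = 69,765.24 × €468.54 = €32,687,807.79.
Actual sales revenue = 167,210 × €468.54 = €78,344,573.40.
Margin of safety = €78,344,573.40 − €32,687,807.79 = €45,656,766.

€45,656,766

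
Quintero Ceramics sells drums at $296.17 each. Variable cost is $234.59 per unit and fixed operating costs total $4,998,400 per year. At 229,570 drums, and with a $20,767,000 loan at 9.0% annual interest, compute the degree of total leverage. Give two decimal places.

1.94

Contribution at this volume is 229,570 × $61.58 = $14,136,920.60.
EBIT = $14,136,920.60 − $4,998,400 = $9,138,520.60. Interest = $1,869,030.00, so EBIT − I = $7,269,490.60.
DCL = contribution ÷ (EBIT − I) = $14,136,920.60 ÷ $7,269,490.60 = 1.9447.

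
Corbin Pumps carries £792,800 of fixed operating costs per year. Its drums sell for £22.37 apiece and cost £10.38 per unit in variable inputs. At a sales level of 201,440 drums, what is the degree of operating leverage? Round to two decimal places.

1.49

Total contribution margin = 201,440 × £11.99 = £2,415,265.60.
Subtracting fixed costs: EBIT = £2,415,265.60 − £792,800 = £1,622,465.60.
DOL = contribution ÷ EBIT = £2,415,265.60 ÷ £1,622,465.60 = 1.4886.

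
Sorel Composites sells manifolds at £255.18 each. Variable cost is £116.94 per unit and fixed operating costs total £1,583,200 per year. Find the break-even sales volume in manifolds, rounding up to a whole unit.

11,453 manifolds

Contribution margin per unit = £255.18 − £116.94 = £138.24.
Units to break even: £1,583,200 ÷ £138.24 = 11,452.55, rounded up to 11,453.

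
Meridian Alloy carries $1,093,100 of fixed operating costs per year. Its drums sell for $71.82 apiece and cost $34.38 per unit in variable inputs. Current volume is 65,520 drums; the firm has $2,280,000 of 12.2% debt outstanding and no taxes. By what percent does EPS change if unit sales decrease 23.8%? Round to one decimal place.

Total contribution margin = 65,520 × $37.44 = $2,453,068.80.
EBIT = $2,453,068.80 − $1,093,100 = $1,359,968.80.
Interest = $278,160.00, so EBIT − I = $1,081,808.80.
DCL = total CM / (EBIT − I) = $2,453,068.80 / $1,081,808.80 = 2.2676.
%ΔEPS = DCL × %ΔSales = 2.2676 × -23.8% = -54.0%.

-54.0%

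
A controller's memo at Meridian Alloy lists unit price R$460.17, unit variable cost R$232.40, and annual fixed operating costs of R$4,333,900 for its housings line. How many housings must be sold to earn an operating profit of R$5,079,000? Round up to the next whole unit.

Each unit contributes R$460.17 − R$232.40 = R$227.77.
Units = (FC + target) / CM = (R$4,333,900 + R$5,079,000) / R$227.77 = 41,326.34, so 41,327 housings.

41,327 housings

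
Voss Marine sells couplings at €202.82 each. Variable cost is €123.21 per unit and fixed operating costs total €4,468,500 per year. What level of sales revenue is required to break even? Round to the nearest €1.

€11,384,263

CM per unit = €202.82 − €123.21 = €79.61; CM ratio = €79.61 / €202.82 = 0.3925.
Break-even sales = FC ÷ CM ratio = €4,468,500 × €202.82 / €79.61 = €11,384,263.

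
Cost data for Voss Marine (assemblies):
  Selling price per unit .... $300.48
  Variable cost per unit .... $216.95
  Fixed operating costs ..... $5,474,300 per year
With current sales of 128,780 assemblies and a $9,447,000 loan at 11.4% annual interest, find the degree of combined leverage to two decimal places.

Contribution at this volume is 128,780 × $83.53 = $10,756,993.40.
EBIT = $10,756,993.40 − $5,474,300 = $5,282,693.40. Interest = $1,076,958.00, so EBIT − I = $4,205,735.40.
DCL = contribution ÷ (EBIT − I) = $10,756,993.40 ÷ $4,205,735.40 = 2.5577.

2.56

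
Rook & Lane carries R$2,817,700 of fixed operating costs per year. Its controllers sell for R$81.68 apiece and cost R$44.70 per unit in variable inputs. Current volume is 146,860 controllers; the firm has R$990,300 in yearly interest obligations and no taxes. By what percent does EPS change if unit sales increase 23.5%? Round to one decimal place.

+78.6%

Total contribution margin = 146,860 × R$36.98 = R$5,430,882.80.
Subtracting fixed costs: EBIT = R$5,430,882.80 − R$2,817,700 = R$2,613,182.80.
Interest = R$990,300.00, so EBIT − I = R$1,622,882.80.
Degree of combined leverage = contribution ÷ (EBIT − I) = R$5,430,882.80 ÷ R$1,622,882.80 = 3.3464.
%ΔEPS = DCL × %ΔSales = 3.3464 × +23.5% = +78.6%.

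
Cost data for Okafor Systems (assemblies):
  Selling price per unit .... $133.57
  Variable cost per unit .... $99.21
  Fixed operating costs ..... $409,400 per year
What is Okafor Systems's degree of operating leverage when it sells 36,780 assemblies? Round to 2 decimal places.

Total contribution margin = 36,780 × $34.36 = $1,263,760.80.
EBIT = $1,263,760.80 − $409,400 = $854,360.80.
Degree of operating leverage = $1,263,760.80 / $854,360.80 = 1.4792.

1.48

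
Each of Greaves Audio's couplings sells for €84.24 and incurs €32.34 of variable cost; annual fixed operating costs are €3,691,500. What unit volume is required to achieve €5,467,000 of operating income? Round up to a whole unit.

176,465 couplings

Each unit contributes €84.24 − €32.34 = €51.90.
Units = (FC + target) / CM = (€3,691,500 + €5,467,000) / €51.90 = 176,464.35, so 176,465 couplings.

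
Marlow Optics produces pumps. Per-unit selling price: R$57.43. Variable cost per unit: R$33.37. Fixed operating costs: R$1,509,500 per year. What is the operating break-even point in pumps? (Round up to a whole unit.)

62,739 pumps

Unit CM = price − variable cost = R$57.43 − R$33.37 = R$24.06.
Units to break even: R$1,509,500 ÷ R$24.06 = 62,738.99, rounded up to 62,739.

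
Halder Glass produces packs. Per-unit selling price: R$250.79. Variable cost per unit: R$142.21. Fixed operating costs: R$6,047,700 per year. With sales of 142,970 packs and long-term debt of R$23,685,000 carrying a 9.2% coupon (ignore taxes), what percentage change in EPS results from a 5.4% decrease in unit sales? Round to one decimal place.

Contribution at this volume is 142,970 × R$108.58 = R$15,523,682.60.
Subtracting fixed costs: EBIT = R$15,523,682.60 − R$6,047,700 = R$9,475,982.60.
Interest = R$2,179,020.00, so EBIT − I = R$7,296,962.60.
DCL = total CM / (EBIT − I) = R$15,523,682.60 / R$7,296,962.60 = 2.1274.
%ΔEPS = DCL × %ΔSales = 2.1274 × -5.4% = -11.5%.

-11.5%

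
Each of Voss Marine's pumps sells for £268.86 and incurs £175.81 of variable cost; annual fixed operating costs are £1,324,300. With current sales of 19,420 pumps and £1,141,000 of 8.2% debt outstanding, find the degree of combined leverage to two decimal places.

4.64

At 19,420 units, contribution = 19,420 × £93.05 = £1,807,031.00.
EBIT = £1,807,031.00 − £1,324,300 = £482,731.00. Interest = £93,562.00.
DOL = £1,807,031.00 ÷ £482,731.00 = 3.7433; DFL = £482,731.00 ÷ £389,169.00 = 1.2404.
DCL = DOL × DFL = 3.7433 × 1.2404 = 4.6432.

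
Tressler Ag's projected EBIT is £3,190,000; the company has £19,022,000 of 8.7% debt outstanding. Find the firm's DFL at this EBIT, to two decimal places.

Interest = £1,654,914.00.
DFL = EBIT ÷ (EBIT − I) = £3,190,000 ÷ (£3,190,000 − £1,654,914.00) = £3,190,000 ÷ £1,535,086.00 = 2.0781.

2.08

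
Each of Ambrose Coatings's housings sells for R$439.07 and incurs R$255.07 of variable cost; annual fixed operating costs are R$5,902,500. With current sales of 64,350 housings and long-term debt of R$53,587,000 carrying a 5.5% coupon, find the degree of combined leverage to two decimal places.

Contribution at this volume is 64,350 × R$184.00 = R$11,840,400.00.
EBIT = R$11,840,400.00 − R$5,902,500 = R$5,937,900.00. Interest = R$2,947,285.00, so EBIT − I = R$2,990,615.00.
DCL = contribution ÷ (EBIT − I) = R$11,840,400.00 ÷ R$2,990,615.00 = 3.9592.

3.96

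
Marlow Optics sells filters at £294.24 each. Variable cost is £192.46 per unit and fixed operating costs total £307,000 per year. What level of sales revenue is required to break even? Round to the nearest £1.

£887,519

Contribution margin per unit = £294.24 − £192.46 = £101.78, a CM ratio of £101.78 ÷ £294.24 = 0.3459.
Break-even sales = FC ÷ CM ratio = £307,000 × £294.24 / £101.78 = £887,519.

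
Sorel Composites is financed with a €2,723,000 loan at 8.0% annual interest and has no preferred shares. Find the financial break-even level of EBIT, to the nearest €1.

€217,840

Annual interest = 8.0% × €2,723,000 = €217,840.00.
With no preferred dividends, EPS = 0 when EBIT exactly covers interest, so the financial break-even EBIT is €217,840.00.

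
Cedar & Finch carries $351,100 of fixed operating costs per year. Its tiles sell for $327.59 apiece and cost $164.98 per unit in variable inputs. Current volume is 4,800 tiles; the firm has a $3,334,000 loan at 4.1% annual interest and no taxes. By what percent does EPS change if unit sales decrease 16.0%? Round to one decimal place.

-42.7%

Contribution at this volume is 4,800 × $162.61 = $780,528.00.
EBIT = $780,528.00 − $351,100 = $429,428.00.
After interest of $136,694.00, pre-tax earnings = $292,734.00.
Degree of combined leverage = contribution ÷ (EBIT − I) = $780,528.00 ÷ $292,734.00 = 2.6663.
%ΔEPS = DCL × %ΔSales = 2.6663 × -16.0% = -42.7%.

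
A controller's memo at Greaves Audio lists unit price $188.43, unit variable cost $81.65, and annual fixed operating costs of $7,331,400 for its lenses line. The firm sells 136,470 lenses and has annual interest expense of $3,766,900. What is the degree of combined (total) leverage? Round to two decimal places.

4.19

Contribution at this volume is 136,470 × $106.78 = $14,572,266.60.
EBIT = $14,572,266.60 − $7,331,400 = $7,240,866.60. Interest = $3,766,900.00, so EBIT − I = $3,473,966.60.
DCL = contribution ÷ (EBIT − I) = $14,572,266.60 ÷ $3,473,966.60 = 4.1947.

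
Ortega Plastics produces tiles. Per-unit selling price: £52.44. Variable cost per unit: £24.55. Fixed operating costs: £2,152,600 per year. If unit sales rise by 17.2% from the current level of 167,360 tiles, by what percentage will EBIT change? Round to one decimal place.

Contribution at this volume is 167,360 × £27.89 = £4,667,670.40.
Operating income = contribution − fixed costs = £4,667,670.40 − £2,152,600 = £2,515,070.40.
Degree of operating leverage = £4,667,670.40 / £2,515,070.40 = 1.8559.
So EBIT moves 1.8559 × (+17.2%) = +31.9%.

+31.9%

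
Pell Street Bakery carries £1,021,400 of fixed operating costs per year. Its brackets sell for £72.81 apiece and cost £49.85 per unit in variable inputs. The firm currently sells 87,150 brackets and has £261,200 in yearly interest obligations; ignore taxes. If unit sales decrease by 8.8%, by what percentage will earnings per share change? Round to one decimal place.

At 87,150 units, contribution = 87,150 × £22.96 = £2,000,964.00.
Subtracting fixed costs: EBIT = £2,000,964.00 − £1,021,400 = £979,564.00.
Interest = £261,200.00, so EBIT − I = £718,364.00.
Degree of combined leverage = contribution ÷ (EBIT − I) = £2,000,964.00 ÷ £718,364.00 = 2.7854.
%ΔEPS = DCL × %ΔSales = 2.7854 × -8.8% = -24.5%.

-24.5%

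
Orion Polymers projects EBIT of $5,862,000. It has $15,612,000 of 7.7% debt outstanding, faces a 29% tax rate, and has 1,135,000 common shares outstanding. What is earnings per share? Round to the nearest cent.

Interest = $1,202,124.00, so EBT = $5,862,000 − $1,202,124.00 = $4,659,876.00.
Net income = $4,659,876.00 × (1 − 0.29) = $3,308,511.96.
Per share: $3,308,511.96 / 1,135,000 shares = $2.91.

$2.91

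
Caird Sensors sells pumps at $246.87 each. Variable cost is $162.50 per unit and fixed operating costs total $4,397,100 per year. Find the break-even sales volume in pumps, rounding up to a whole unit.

Contribution margin per unit = $246.87 − $162.50 = $84.37.
Units to break even: $4,397,100 ÷ $84.37 = 52,116.87, rounded up to 52,117.

52,117 pumps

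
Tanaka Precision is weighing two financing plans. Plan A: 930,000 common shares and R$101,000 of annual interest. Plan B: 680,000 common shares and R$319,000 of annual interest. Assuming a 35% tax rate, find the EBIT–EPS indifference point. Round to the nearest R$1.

R$911,960

Set EPS_A = EPS_B: (EBIT − R$101,000)(1 − 0.35) ÷ 930,000 = (EBIT − R$319,000)(1 − 0.35) ÷ 680,000.
The (1 − t) factor cancels: (EBIT − 101,000) × 680,000 = (EBIT − 319,000) × 930,000.
EBIT × (930,000 − 680,000) = 319,000 × 930,000 − 101,000 × 680,000 = 227,990,000,000, so EBIT = 227,990,000,000 ÷ 250,000 = 911,960.00.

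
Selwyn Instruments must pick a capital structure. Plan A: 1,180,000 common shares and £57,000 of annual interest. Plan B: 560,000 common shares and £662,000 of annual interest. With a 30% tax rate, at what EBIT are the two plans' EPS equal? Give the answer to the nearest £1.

Set EPS_A = EPS_B: (EBIT − £57,000)(1 − 0.30) ÷ 1,180,000 = (EBIT − £662,000)(1 − 0.30) ÷ 560,000.
Cancelling (1 − t) and cross-multiplying: 560,000·(EBIT − 57,000) = 1,180,000·(EBIT − 662,000).
EBIT × (1,180,000 − 560,000) = 662,000 × 1,180,000 − 57,000 × 560,000 = 749,240,000,000, so EBIT = 749,240,000,000 ÷ 620,000 = 1,208,451.61.

£1,208,452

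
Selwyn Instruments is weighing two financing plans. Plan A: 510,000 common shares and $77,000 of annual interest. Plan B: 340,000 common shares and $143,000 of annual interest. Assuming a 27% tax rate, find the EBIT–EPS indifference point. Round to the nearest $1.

$275,000

Set EPS_A = EPS_B: (EBIT − $77,000)(1 − 0.27) ÷ 510,000 = (EBIT − $143,000)(1 − 0.27) ÷ 340,000.
Cancelling (1 − t) and cross-multiplying: 340,000·(EBIT − 77,000) = 510,000·(EBIT − 143,000).
EBIT × (510,000 − 340,000) = 143,000 × 510,000 − 77,000 × 340,000 = 46,750,000,000, so EBIT = 46,750,000,000 ÷ 170,000 = 275,000.00.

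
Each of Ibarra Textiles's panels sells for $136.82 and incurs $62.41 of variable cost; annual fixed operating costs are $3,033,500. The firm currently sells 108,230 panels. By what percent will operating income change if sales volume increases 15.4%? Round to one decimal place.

+24.7%

Total contribution margin = 108,230 × $74.41 = $8,053,394.30.
EBIT = $8,053,394.30 − $3,033,500 = $5,019,894.30.
DOL = contribution ÷ EBIT = $8,053,394.30 ÷ $5,019,894.30 = 1.6043.
So EBIT moves 1.6043 × (+15.4%) = +24.7%.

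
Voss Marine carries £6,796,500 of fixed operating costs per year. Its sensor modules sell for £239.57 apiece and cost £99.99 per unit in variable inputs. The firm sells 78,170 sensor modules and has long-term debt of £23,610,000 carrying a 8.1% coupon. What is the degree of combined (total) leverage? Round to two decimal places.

Contribution at this volume is 78,170 × £139.58 = £10,910,968.60.
Operating income = contribution − fixed costs = £10,910,968.60 − £6,796,500 = £4,114,468.60. Interest = £1,912,410.00, so EBIT − I = £2,202,058.60.
DCL = contribution ÷ (EBIT − I) = £10,910,968.60 ÷ £2,202,058.60 = 4.9549.

4.95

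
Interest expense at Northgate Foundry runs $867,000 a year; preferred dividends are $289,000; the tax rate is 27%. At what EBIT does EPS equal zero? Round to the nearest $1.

Grossing the preferred dividend up to pre-tax terms: $289,000 / (1 − 0.27) = $395,890.41.
Financial break-even EBIT = interest + D_p ÷ (1 − t) = $867,000 + $395,890.41 = $1,262,890.41.

$1,262,890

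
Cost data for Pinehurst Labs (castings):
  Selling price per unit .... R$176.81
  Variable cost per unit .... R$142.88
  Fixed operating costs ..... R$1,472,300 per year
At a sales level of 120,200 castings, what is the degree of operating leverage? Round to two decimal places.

At 120,200 units, contribution = 120,200 × R$33.93 = R$4,078,386.00.
Operating income = contribution − fixed costs = R$4,078,386.00 − R$1,472,300 = R$2,606,086.00.
So DOL = total CM / EBIT = R$4,078,386.00 / R$2,606,086.00 = 1.5649.

1.56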